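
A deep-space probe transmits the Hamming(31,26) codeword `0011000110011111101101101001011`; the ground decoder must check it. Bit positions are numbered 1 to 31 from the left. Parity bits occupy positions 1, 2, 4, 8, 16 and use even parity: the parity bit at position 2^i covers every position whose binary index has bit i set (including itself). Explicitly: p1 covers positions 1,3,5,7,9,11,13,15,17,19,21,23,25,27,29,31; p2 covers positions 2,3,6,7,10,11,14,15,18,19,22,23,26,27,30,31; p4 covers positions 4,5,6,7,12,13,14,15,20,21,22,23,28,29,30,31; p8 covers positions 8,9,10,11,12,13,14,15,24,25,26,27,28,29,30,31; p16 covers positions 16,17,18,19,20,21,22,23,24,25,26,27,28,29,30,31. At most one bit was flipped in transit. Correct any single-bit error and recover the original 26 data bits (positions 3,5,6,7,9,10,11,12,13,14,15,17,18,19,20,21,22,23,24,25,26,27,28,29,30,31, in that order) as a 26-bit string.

11001001111101101101001011

s1: b1⊕b3⊕b5⊕b7⊕b9⊕b11⊕b13⊕b15⊕b17⊕b19⊕b21⊕b23⊕b25⊕b27⊕b29⊕b31 = 0⊕1⊕0⊕0⊕1⊕0⊕1⊕1⊕1⊕1⊕0⊕1⊕1⊕0⊕0⊕1 = 1
s2: b2⊕b3⊕b6⊕b7⊕b10⊕b11⊕b14⊕b15⊕b18⊕b19⊕b22⊕b23⊕b26⊕b27⊕b30⊕b31 = 0⊕1⊕0⊕0⊕0⊕0⊕1⊕1⊕0⊕1⊕1⊕1⊕0⊕0⊕1⊕1 = 0
s4: b4⊕b5⊕b6⊕b7⊕b12⊕b13⊕b14⊕b15⊕b20⊕b21⊕b22⊕b23⊕b28⊕b29⊕b30⊕b31 = 1⊕0⊕0⊕0⊕1⊕1⊕1⊕1⊕1⊕0⊕1⊕1⊕1⊕0⊕1⊕1 = 1
s8: b8⊕b9⊕b10⊕b11⊕b12⊕b13⊕b14⊕b15⊕b24⊕b25⊕b26⊕b27⊕b28⊕b29⊕b30⊕b31 = 1⊕1⊕0⊕0⊕1⊕1⊕1⊕1⊕0⊕1⊕0⊕0⊕1⊕0⊕1⊕1 = 0
s16: b16⊕b17⊕b18⊕b19⊕b20⊕b21⊕b22⊕b23⊕b24⊕b25⊕b26⊕b27⊕b28⊕b29⊕b30⊕b31 = 1⊕1⊕0⊕1⊕1⊕0⊕1⊕1⊕0⊕1⊕0⊕0⊕1⊕0⊕1⊕1 = 0
Syndrome (s16...s1) = 00101 → position 5.
Flip bit 5: corrected codeword = 0011100110011111101101101001011
Data bits at positions 3,5,6,7,9,10,11,12,13,14,15,17,18,19,20,21,22,23,24,25,26,27,28,29,30,31: 11001001111101101101001011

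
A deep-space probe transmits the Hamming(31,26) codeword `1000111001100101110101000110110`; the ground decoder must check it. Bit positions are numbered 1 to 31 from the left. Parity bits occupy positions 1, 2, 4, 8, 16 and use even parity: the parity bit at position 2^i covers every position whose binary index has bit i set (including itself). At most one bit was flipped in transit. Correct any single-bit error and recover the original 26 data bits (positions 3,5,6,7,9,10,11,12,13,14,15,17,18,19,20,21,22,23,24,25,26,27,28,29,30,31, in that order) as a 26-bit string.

s1: b1⊕b3⊕b5⊕b7⊕b9⊕b11⊕b13⊕b15⊕b17⊕b19⊕b21⊕b23⊕b25⊕b27⊕b29⊕b31 = 1⊕0⊕1⊕1⊕0⊕1⊕0⊕0⊕1⊕0⊕0⊕0⊕0⊕1⊕1⊕0 = 1
s2: b2⊕b3⊕b6⊕b7⊕b10⊕b11⊕b14⊕b15⊕b18⊕b19⊕b22⊕b23⊕b26⊕b27⊕b30⊕b31 = 0⊕0⊕1⊕1⊕1⊕1⊕1⊕0⊕1⊕0⊕1⊕0⊕1⊕1⊕1⊕0 = 0
s4: b4⊕b5⊕b6⊕b7⊕b12⊕b13⊕b14⊕b15⊕b20⊕b21⊕b22⊕b23⊕b28⊕b29⊕b30⊕b31 = 0⊕1⊕1⊕1⊕0⊕0⊕1⊕0⊕1⊕0⊕1⊕0⊕0⊕1⊕1⊕0 = 0
s8: b8⊕b9⊕b10⊕b11⊕b12⊕b13⊕b14⊕b15⊕b24⊕b25⊕b26⊕b27⊕b28⊕b29⊕b30⊕b31 = 0⊕0⊕1⊕1⊕0⊕0⊕1⊕0⊕0⊕0⊕1⊕1⊕0⊕1⊕1⊕0 = 1
s16: b16⊕b17⊕b18⊕b19⊕b20⊕b21⊕b22⊕b23⊕b24⊕b25⊕b26⊕b27⊕b28⊕b29⊕b30⊕b31 = 1⊕1⊕1⊕0⊕1⊕0⊕1⊕0⊕0⊕0⊕1⊕1⊕0⊕1⊕1⊕0 = 1
Syndrome (s16...s1) = 11001 → position 25.
Flip bit 25: corrected codeword = 1000111001100101110101001110110
Data bits at positions 3,5,6,7,9,10,11,12,13,14,15,17,18,19,20,21,22,23,24,25,26,27,28,29,30,31: 01110110010110101001110110

01110110010110101001110110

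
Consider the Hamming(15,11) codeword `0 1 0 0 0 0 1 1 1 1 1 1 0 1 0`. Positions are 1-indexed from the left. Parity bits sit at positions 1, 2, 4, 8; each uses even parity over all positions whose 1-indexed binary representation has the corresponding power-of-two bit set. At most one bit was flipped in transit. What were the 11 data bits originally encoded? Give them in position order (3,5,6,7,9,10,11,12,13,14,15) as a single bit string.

s1: b1⊕b3⊕b5⊕b7⊕b9⊕b11⊕b13⊕b15 = 0⊕0⊕0⊕1⊕1⊕1⊕0⊕0 = 1
s2: b2⊕b3⊕b6⊕b7⊕b10⊕b11⊕b14⊕b15 = 1⊕0⊕0⊕1⊕1⊕1⊕1⊕0 = 1
s4: b4⊕b5⊕b6⊕b7⊕b12⊕b13⊕b14⊕b15 = 0⊕0⊕0⊕1⊕1⊕0⊕1⊕0 = 1
s8: b8⊕b9⊕b10⊕b11⊕b12⊕b13⊕b14⊕b15 = 1⊕1⊕1⊕1⊕1⊕0⊕1⊕0 = 0
Syndrome (s8...s1) = 0111 → position 7.
Flip bit 7: corrected codeword = 010000011111010
Data bits at positions 3,5,6,7,9,10,11,12,13,14,15: 00001111010

00001111010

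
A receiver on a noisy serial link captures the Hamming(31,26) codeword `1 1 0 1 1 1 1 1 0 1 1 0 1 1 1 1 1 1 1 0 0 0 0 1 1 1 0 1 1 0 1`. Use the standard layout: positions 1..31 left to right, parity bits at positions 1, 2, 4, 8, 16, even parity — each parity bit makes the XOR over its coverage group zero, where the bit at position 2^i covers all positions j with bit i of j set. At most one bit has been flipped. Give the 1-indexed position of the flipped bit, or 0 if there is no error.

3

s1: b1⊕b3⊕b5⊕b7⊕b9⊕b11⊕b13⊕b15⊕b17⊕b19⊕b21⊕b23⊕b25⊕b27⊕b29⊕b31 = 1⊕0⊕1⊕1⊕0⊕1⊕1⊕1⊕1⊕1⊕0⊕0⊕1⊕0⊕1⊕1 = 1
s2: b2⊕b3⊕b6⊕b7⊕b10⊕b11⊕b14⊕b15⊕b18⊕b19⊕b22⊕b23⊕b26⊕b27⊕b30⊕b31 = 1⊕0⊕1⊕1⊕1⊕1⊕1⊕1⊕1⊕1⊕0⊕0⊕1⊕0⊕0⊕1 = 1
s4: b4⊕b5⊕b6⊕b7⊕b12⊕b13⊕b14⊕b15⊕b20⊕b21⊕b22⊕b23⊕b28⊕b29⊕b30⊕b31 = 1⊕1⊕1⊕1⊕0⊕1⊕1⊕1⊕0⊕0⊕0⊕0⊕1⊕1⊕0⊕1 = 0
s8: b8⊕b9⊕b10⊕b11⊕b12⊕b13⊕b14⊕b15⊕b24⊕b25⊕b26⊕b27⊕b28⊕b29⊕b30⊕b31 = 1⊕0⊕1⊕1⊕0⊕1⊕1⊕1⊕1⊕1⊕1⊕0⊕1⊕1⊕0⊕1 = 0
s16: b16⊕b17⊕b18⊕b19⊕b20⊕b21⊕b22⊕b23⊕b24⊕b25⊕b26⊕b27⊕b28⊕b29⊕b30⊕b31 = 1⊕1⊕1⊕1⊕0⊕0⊕0⊕0⊕1⊕1⊕1⊕0⊕1⊕1⊕0⊕1 = 0
Syndrome (s16...s1) = 00011 → position 3.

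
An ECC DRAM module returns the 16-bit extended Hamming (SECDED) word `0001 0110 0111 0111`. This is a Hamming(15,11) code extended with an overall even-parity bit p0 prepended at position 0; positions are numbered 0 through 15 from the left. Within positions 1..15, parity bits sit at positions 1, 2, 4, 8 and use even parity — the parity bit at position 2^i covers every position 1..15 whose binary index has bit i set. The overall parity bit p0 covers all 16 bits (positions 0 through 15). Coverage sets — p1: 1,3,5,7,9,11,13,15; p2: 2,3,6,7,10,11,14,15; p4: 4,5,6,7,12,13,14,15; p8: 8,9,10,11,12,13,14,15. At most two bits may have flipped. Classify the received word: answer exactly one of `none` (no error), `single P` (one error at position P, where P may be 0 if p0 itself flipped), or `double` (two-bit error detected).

single 4

s1: b1⊕b3⊕b5⊕b7⊕b9⊕b11⊕b13⊕b15 = 0⊕1⊕1⊕0⊕1⊕1⊕1⊕1 = 0
s2: b2⊕b3⊕b6⊕b7⊕b10⊕b11⊕b14⊕b15 = 0⊕1⊕1⊕0⊕1⊕1⊕1⊕1 = 0
s4: b4⊕b5⊕b6⊕b7⊕b12⊕b13⊕b14⊕b15 = 0⊕1⊕1⊕0⊕0⊕1⊕1⊕1 = 1
s8: b8⊕b9⊕b10⊕b11⊕b12⊕b13⊕b14⊕b15 = 0⊕1⊕1⊕1⊕0⊕1⊕1⊕1 = 0
Syndrome (s8...s1) = 0100 → position 4.
Overall parity (XOR of all 16 bits, including p0): 0⊕0⊕0⊕1⊕0⊕1⊕1⊕0⊕0⊕1⊕1⊕1⊕0⊕1⊕1⊕1 = 1
Overall=1, syndrome position=4 → single-bit error at position 4.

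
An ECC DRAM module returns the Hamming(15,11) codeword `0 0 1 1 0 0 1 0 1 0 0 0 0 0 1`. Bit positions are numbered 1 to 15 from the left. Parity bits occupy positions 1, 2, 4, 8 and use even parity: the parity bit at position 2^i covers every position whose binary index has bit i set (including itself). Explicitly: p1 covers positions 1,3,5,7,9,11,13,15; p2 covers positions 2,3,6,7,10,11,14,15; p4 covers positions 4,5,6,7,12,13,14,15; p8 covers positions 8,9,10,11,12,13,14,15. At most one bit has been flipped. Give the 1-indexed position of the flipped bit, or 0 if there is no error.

6

s1: b1⊕b3⊕b5⊕b7⊕b9⊕b11⊕b13⊕b15 = 0⊕1⊕0⊕1⊕1⊕0⊕0⊕1 = 0
s2: b2⊕b3⊕b6⊕b7⊕b10⊕b11⊕b14⊕b15 = 0⊕1⊕0⊕1⊕0⊕0⊕0⊕1 = 1
s4: b4⊕b5⊕b6⊕b7⊕b12⊕b13⊕b14⊕b15 = 1⊕0⊕0⊕1⊕0⊕0⊕0⊕1 = 1
s8: b8⊕b9⊕b10⊕b11⊕b12⊕b13⊕b14⊕b15 = 0⊕1⊕0⊕0⊕0⊕0⊕0⊕1 = 0
Syndrome (s8...s1) = 0110 → position 6.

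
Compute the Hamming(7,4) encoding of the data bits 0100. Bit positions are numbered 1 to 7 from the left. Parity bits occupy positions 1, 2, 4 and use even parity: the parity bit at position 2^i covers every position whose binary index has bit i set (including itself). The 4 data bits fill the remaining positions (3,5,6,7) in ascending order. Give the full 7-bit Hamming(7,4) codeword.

Place data bits at non-power-of-two positions: b3=0, b5=1, b6=0, b7=0.
p1 = XOR of data positions {3,5,7} = 0⊕1⊕0 = 1
p2 = XOR of data positions {3,6,7} = 0⊕0⊕0 = 0
p4 = XOR of data positions {5,6,7} = 1⊕0⊕0 = 1
Codeword b1..b7 = 1001100

1001100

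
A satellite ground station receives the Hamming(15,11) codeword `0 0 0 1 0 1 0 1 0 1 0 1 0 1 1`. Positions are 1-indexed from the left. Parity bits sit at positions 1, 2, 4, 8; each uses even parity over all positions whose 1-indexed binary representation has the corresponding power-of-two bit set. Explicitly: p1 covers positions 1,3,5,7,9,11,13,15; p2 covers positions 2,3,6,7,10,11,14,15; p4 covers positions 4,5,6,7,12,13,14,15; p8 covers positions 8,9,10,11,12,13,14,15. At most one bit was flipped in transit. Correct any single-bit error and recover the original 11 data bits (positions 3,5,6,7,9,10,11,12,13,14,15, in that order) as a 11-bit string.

00100101111

s1: b1⊕b3⊕b5⊕b7⊕b9⊕b11⊕b13⊕b15 = 0⊕0⊕0⊕0⊕0⊕0⊕0⊕1 = 1
s2: b2⊕b3⊕b6⊕b7⊕b10⊕b11⊕b14⊕b15 = 0⊕0⊕1⊕0⊕1⊕0⊕1⊕1 = 0
s4: b4⊕b5⊕b6⊕b7⊕b12⊕b13⊕b14⊕b15 = 1⊕0⊕1⊕0⊕1⊕0⊕1⊕1 = 1
s8: b8⊕b9⊕b10⊕b11⊕b12⊕b13⊕b14⊕b15 = 1⊕0⊕1⊕0⊕1⊕0⊕1⊕1 = 1
Syndrome (s8...s1) = 1101 → position 13.
Flip bit 13: corrected codeword = 000101010101111
Data bits at positions 3,5,6,7,9,10,11,12,13,14,15: 00100101111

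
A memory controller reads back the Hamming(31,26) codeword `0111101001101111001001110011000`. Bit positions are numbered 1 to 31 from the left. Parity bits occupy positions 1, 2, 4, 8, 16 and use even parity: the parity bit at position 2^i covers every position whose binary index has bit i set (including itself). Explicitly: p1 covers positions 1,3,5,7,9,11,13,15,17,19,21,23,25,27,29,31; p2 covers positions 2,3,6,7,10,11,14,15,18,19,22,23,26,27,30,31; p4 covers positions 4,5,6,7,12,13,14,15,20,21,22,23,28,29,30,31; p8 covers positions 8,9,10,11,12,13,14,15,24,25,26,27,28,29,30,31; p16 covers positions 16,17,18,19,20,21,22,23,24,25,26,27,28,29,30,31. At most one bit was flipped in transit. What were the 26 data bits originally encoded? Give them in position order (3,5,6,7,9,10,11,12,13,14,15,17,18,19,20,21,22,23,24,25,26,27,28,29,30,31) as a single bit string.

11010110111001001010011000

s1: b1⊕b3⊕b5⊕b7⊕b9⊕b11⊕b13⊕b15⊕b17⊕b19⊕b21⊕b23⊕b25⊕b27⊕b29⊕b31 = 0⊕1⊕1⊕1⊕0⊕1⊕1⊕1⊕0⊕1⊕0⊕1⊕0⊕1⊕0⊕0 = 1
s2: b2⊕b3⊕b6⊕b7⊕b10⊕b11⊕b14⊕b15⊕b18⊕b19⊕b22⊕b23⊕b26⊕b27⊕b30⊕b31 = 1⊕1⊕0⊕1⊕1⊕1⊕1⊕1⊕0⊕1⊕1⊕1⊕0⊕1⊕0⊕0 = 1
s4: b4⊕b5⊕b6⊕b7⊕b12⊕b13⊕b14⊕b15⊕b20⊕b21⊕b22⊕b23⊕b28⊕b29⊕b30⊕b31 = 1⊕1⊕0⊕1⊕0⊕1⊕1⊕1⊕0⊕0⊕1⊕1⊕1⊕0⊕0⊕0 = 1
s8: b8⊕b9⊕b10⊕b11⊕b12⊕b13⊕b14⊕b15⊕b24⊕b25⊕b26⊕b27⊕b28⊕b29⊕b30⊕b31 = 0⊕0⊕1⊕1⊕0⊕1⊕1⊕1⊕1⊕0⊕0⊕1⊕1⊕0⊕0⊕0 = 0
s16: b16⊕b17⊕b18⊕b19⊕b20⊕b21⊕b22⊕b23⊕b24⊕b25⊕b26⊕b27⊕b28⊕b29⊕b30⊕b31 = 1⊕0⊕0⊕1⊕0⊕0⊕1⊕1⊕1⊕0⊕0⊕1⊕1⊕0⊕0⊕0 = 1
Syndrome (s16...s1) = 10111 → position 23.
Flip bit 23: corrected codeword = 0111101001101111001001010011000
Data bits at positions 3,5,6,7,9,10,11,12,13,14,15,17,18,19,20,21,22,23,24,25,26,27,28,29,30,31: 11010110111001001010011000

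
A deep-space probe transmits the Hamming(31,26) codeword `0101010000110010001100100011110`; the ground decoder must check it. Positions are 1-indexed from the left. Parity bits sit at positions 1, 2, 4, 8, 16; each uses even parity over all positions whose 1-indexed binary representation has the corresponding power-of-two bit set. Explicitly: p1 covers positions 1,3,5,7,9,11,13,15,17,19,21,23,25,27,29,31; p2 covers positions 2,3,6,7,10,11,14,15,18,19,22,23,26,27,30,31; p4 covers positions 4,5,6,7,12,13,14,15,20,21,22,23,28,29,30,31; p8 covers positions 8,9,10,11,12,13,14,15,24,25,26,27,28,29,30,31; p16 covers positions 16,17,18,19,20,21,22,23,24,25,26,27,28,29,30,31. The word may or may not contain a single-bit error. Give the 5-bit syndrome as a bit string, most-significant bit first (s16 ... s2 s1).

11100

s1: b1⊕b3⊕b5⊕b7⊕b9⊕b11⊕b13⊕b15⊕b17⊕b19⊕b21⊕b23⊕b25⊕b27⊕b29⊕b31 = 0⊕0⊕0⊕0⊕0⊕1⊕0⊕1⊕0⊕1⊕0⊕1⊕0⊕1⊕1⊕0 = 0
s2: b2⊕b3⊕b6⊕b7⊕b10⊕b11⊕b14⊕b15⊕b18⊕b19⊕b22⊕b23⊕b26⊕b27⊕b30⊕b31 = 1⊕0⊕1⊕0⊕0⊕1⊕0⊕1⊕0⊕1⊕0⊕1⊕0⊕1⊕1⊕0 = 0
s4: b4⊕b5⊕b6⊕b7⊕b12⊕b13⊕b14⊕b15⊕b20⊕b21⊕b22⊕b23⊕b28⊕b29⊕b30⊕b31 = 1⊕0⊕1⊕0⊕1⊕0⊕0⊕1⊕1⊕0⊕0⊕1⊕1⊕1⊕1⊕0 = 1
s8: b8⊕b9⊕b10⊕b11⊕b12⊕b13⊕b14⊕b15⊕b24⊕b25⊕b26⊕b27⊕b28⊕b29⊕b30⊕b31 = 0⊕0⊕0⊕1⊕1⊕0⊕0⊕1⊕0⊕0⊕0⊕1⊕1⊕1⊕1⊕0 = 1
s16: b16⊕b17⊕b18⊕b19⊕b20⊕b21⊕b22⊕b23⊕b24⊕b25⊕b26⊕b27⊕b28⊕b29⊕b30⊕b31 = 0⊕0⊕0⊕1⊕1⊕0⊕0⊕1⊕0⊕0⊕0⊕1⊕1⊕1⊕1⊕0 = 1
Syndrome (s16...s1) = 11100 → position 28.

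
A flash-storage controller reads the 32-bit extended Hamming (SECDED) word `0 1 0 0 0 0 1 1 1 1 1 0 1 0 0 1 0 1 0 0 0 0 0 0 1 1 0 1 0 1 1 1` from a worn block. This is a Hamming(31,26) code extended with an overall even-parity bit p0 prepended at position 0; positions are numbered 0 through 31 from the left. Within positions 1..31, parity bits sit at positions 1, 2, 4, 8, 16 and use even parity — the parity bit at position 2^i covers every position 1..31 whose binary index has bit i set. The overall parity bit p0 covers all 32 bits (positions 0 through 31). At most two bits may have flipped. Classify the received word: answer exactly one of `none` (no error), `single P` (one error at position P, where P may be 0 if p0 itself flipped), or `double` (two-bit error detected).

single 31

s1: b1⊕b3⊕b5⊕b7⊕b9⊕b11⊕b13⊕b15⊕b17⊕b19⊕b21⊕b23⊕b25⊕b27⊕b29⊕b31 = 1⊕0⊕0⊕1⊕1⊕0⊕0⊕1⊕1⊕0⊕0⊕0⊕1⊕1⊕1⊕1 = 1
s2: b2⊕b3⊕b6⊕b7⊕b10⊕b11⊕b14⊕b15⊕b18⊕b19⊕b22⊕b23⊕b26⊕b27⊕b30⊕b31 = 0⊕0⊕1⊕1⊕1⊕0⊕0⊕1⊕0⊕0⊕0⊕0⊕0⊕1⊕1⊕1 = 1
s4: b4⊕b5⊕b6⊕b7⊕b12⊕b13⊕b14⊕b15⊕b20⊕b21⊕b22⊕b23⊕b28⊕b29⊕b30⊕b31 = 0⊕0⊕1⊕1⊕1⊕0⊕0⊕1⊕0⊕0⊕0⊕0⊕0⊕1⊕1⊕1 = 1
s8: b8⊕b9⊕b10⊕b11⊕b12⊕b13⊕b14⊕b15⊕b24⊕b25⊕b26⊕b27⊕b28⊕b29⊕b30⊕b31 = 1⊕1⊕1⊕0⊕1⊕0⊕0⊕1⊕1⊕1⊕0⊕1⊕0⊕1⊕1⊕1 = 1
s16: b16⊕b17⊕b18⊕b19⊕b20⊕b21⊕b22⊕b23⊕b24⊕b25⊕b26⊕b27⊕b28⊕b29⊕b30⊕b31 = 0⊕1⊕0⊕0⊕0⊕0⊕0⊕0⊕1⊕1⊕0⊕1⊕0⊕1⊕1⊕1 = 1
Syndrome (s16...s1) = 11111 → position 31.
Overall parity (XOR of all 32 bits, including p0): 0⊕1⊕0⊕0⊕0⊕0⊕1⊕1⊕1⊕1⊕1⊕0⊕1⊕0⊕0⊕1⊕0⊕1⊕0⊕0⊕0⊕0⊕0⊕0⊕1⊕1⊕0⊕1⊕0⊕1⊕1⊕1 = 1
Overall=1, syndrome position=31 → single-bit error at position 31.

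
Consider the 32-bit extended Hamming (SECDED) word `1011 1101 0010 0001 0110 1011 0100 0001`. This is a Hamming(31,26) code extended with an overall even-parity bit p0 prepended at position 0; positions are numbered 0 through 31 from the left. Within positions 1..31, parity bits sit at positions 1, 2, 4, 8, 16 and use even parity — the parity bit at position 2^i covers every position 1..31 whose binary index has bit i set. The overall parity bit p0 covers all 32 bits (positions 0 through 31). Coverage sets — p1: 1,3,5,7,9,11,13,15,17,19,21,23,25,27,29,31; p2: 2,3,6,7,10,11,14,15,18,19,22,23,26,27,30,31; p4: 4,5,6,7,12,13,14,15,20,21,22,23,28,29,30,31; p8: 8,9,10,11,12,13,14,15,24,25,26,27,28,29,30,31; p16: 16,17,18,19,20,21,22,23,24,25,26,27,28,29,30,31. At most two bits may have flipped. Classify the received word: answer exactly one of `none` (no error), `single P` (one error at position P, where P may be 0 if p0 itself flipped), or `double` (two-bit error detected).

s1: b1⊕b3⊕b5⊕b7⊕b9⊕b11⊕b13⊕b15⊕b17⊕b19⊕b21⊕b23⊕b25⊕b27⊕b29⊕b31 = 0⊕1⊕1⊕1⊕0⊕0⊕0⊕1⊕1⊕0⊕0⊕1⊕1⊕0⊕0⊕1 = 0
s2: b2⊕b3⊕b6⊕b7⊕b10⊕b11⊕b14⊕b15⊕b18⊕b19⊕b22⊕b23⊕b26⊕b27⊕b30⊕b31 = 1⊕1⊕0⊕1⊕1⊕0⊕0⊕1⊕1⊕0⊕1⊕1⊕0⊕0⊕0⊕1 = 1
s4: b4⊕b5⊕b6⊕b7⊕b12⊕b13⊕b14⊕b15⊕b20⊕b21⊕b22⊕b23⊕b28⊕b29⊕b30⊕b31 = 1⊕1⊕0⊕1⊕0⊕0⊕0⊕1⊕1⊕0⊕1⊕1⊕0⊕0⊕0⊕1 = 0
s8: b8⊕b9⊕b10⊕b11⊕b12⊕b13⊕b14⊕b15⊕b24⊕b25⊕b26⊕b27⊕b28⊕b29⊕b30⊕b31 = 0⊕0⊕1⊕0⊕0⊕0⊕0⊕1⊕0⊕1⊕0⊕0⊕0⊕0⊕0⊕1 = 0
s16: b16⊕b17⊕b18⊕b19⊕b20⊕b21⊕b22⊕b23⊕b24⊕b25⊕b26⊕b27⊕b28⊕b29⊕b30⊕b31 = 0⊕1⊕1⊕0⊕1⊕0⊕1⊕1⊕0⊕1⊕0⊕0⊕0⊕0⊕0⊕1 = 1
Syndrome (s16...s1) = 10010 → position 18.
Overall parity (XOR of all 32 bits, including p0): 1⊕0⊕1⊕1⊕1⊕1⊕0⊕1⊕0⊕0⊕1⊕0⊕0⊕0⊕0⊕1⊕0⊕1⊕1⊕0⊕1⊕0⊕1⊕1⊕0⊕1⊕0⊕0⊕0⊕0⊕0⊕1 = 1
Overall=1, syndrome position=18 → single-bit error at position 18.

single 18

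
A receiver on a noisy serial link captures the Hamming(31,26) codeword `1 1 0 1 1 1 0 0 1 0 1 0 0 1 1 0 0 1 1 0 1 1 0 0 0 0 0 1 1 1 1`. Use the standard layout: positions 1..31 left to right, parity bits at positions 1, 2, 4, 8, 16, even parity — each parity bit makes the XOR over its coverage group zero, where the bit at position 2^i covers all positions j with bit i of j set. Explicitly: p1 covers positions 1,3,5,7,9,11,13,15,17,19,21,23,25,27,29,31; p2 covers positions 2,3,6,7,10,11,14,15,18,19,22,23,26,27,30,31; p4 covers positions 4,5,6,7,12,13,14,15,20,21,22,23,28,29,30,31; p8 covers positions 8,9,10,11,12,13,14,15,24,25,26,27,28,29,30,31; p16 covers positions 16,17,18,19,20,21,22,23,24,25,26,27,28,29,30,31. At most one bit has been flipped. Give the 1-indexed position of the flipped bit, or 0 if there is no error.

s1: b1⊕b3⊕b5⊕b7⊕b9⊕b11⊕b13⊕b15⊕b17⊕b19⊕b21⊕b23⊕b25⊕b27⊕b29⊕b31 = 1⊕0⊕1⊕0⊕1⊕1⊕0⊕1⊕0⊕1⊕1⊕0⊕0⊕0⊕1⊕1 = 1
s2: b2⊕b3⊕b6⊕b7⊕b10⊕b11⊕b14⊕b15⊕b18⊕b19⊕b22⊕b23⊕b26⊕b27⊕b30⊕b31 = 1⊕0⊕1⊕0⊕0⊕1⊕1⊕1⊕1⊕1⊕1⊕0⊕0⊕0⊕1⊕1 = 0
s4: b4⊕b5⊕b6⊕b7⊕b12⊕b13⊕b14⊕b15⊕b20⊕b21⊕b22⊕b23⊕b28⊕b29⊕b30⊕b31 = 1⊕1⊕1⊕0⊕0⊕0⊕1⊕1⊕0⊕1⊕1⊕0⊕1⊕1⊕1⊕1 = 1
s8: b8⊕b9⊕b10⊕b11⊕b12⊕b13⊕b14⊕b15⊕b24⊕b25⊕b26⊕b27⊕b28⊕b29⊕b30⊕b31 = 0⊕1⊕0⊕1⊕0⊕0⊕1⊕1⊕0⊕0⊕0⊕0⊕1⊕1⊕1⊕1 = 0
s16: b16⊕b17⊕b18⊕b19⊕b20⊕b21⊕b22⊕b23⊕b24⊕b25⊕b26⊕b27⊕b28⊕b29⊕b30⊕b31 = 0⊕0⊕1⊕1⊕0⊕1⊕1⊕0⊕0⊕0⊕0⊕0⊕1⊕1⊕1⊕1 = 0
Syndrome (s16...s1) = 00101 → position 5.

5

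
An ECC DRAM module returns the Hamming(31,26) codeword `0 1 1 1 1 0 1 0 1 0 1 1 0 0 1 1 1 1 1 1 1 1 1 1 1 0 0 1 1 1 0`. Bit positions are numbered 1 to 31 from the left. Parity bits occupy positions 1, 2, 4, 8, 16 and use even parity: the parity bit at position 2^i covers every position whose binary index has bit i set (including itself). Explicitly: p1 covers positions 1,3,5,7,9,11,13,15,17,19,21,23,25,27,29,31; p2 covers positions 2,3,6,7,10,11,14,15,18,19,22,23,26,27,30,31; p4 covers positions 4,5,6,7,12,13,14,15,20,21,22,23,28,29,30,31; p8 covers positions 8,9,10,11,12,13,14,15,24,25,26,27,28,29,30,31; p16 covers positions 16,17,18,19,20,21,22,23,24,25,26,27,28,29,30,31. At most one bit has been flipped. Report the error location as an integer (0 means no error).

24

s1: b1⊕b3⊕b5⊕b7⊕b9⊕b11⊕b13⊕b15⊕b17⊕b19⊕b21⊕b23⊕b25⊕b27⊕b29⊕b31 = 0⊕1⊕1⊕1⊕1⊕1⊕0⊕1⊕1⊕1⊕1⊕1⊕1⊕0⊕1⊕0 = 0
s2: b2⊕b3⊕b6⊕b7⊕b10⊕b11⊕b14⊕b15⊕b18⊕b19⊕b22⊕b23⊕b26⊕b27⊕b30⊕b31 = 1⊕1⊕0⊕1⊕0⊕1⊕0⊕1⊕1⊕1⊕1⊕1⊕0⊕0⊕1⊕0 = 0
s4: b4⊕b5⊕b6⊕b7⊕b12⊕b13⊕b14⊕b15⊕b20⊕b21⊕b22⊕b23⊕b28⊕b29⊕b30⊕b31 = 1⊕1⊕0⊕1⊕1⊕0⊕0⊕1⊕1⊕1⊕1⊕1⊕1⊕1⊕1⊕0 = 0
s8: b8⊕b9⊕b10⊕b11⊕b12⊕b13⊕b14⊕b15⊕b24⊕b25⊕b26⊕b27⊕b28⊕b29⊕b30⊕b31 = 0⊕1⊕0⊕1⊕1⊕0⊕0⊕1⊕1⊕1⊕0⊕0⊕1⊕1⊕1⊕0 = 1
s16: b16⊕b17⊕b18⊕b19⊕b20⊕b21⊕b22⊕b23⊕b24⊕b25⊕b26⊕b27⊕b28⊕b29⊕b30⊕b31 = 1⊕1⊕1⊕1⊕1⊕1⊕1⊕1⊕1⊕1⊕0⊕0⊕1⊕1⊕1⊕0 = 1
Syndrome (s16...s1) = 11000 → position 24.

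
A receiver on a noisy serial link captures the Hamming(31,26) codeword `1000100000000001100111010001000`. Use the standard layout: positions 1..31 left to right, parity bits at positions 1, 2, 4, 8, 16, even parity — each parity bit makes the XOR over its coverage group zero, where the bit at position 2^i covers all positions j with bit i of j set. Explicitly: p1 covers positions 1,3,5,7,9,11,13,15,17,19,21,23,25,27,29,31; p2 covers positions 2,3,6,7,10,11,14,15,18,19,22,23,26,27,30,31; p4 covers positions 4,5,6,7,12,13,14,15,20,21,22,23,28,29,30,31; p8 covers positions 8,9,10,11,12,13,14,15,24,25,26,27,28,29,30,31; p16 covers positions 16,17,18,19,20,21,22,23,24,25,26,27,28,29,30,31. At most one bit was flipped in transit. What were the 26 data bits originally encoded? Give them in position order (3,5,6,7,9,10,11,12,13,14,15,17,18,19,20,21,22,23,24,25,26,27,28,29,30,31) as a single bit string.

s1: b1⊕b3⊕b5⊕b7⊕b9⊕b11⊕b13⊕b15⊕b17⊕b19⊕b21⊕b23⊕b25⊕b27⊕b29⊕b31 = 1⊕0⊕1⊕0⊕0⊕0⊕0⊕0⊕1⊕0⊕1⊕0⊕0⊕0⊕0⊕0 = 0
s2: b2⊕b3⊕b6⊕b7⊕b10⊕b11⊕b14⊕b15⊕b18⊕b19⊕b22⊕b23⊕b26⊕b27⊕b30⊕b31 = 0⊕0⊕0⊕0⊕0⊕0⊕0⊕0⊕0⊕0⊕1⊕0⊕0⊕0⊕0⊕0 = 1
s4: b4⊕b5⊕b6⊕b7⊕b12⊕b13⊕b14⊕b15⊕b20⊕b21⊕b22⊕b23⊕b28⊕b29⊕b30⊕b31 = 0⊕1⊕0⊕0⊕0⊕0⊕0⊕0⊕1⊕1⊕1⊕0⊕1⊕0⊕0⊕0 = 1
s8: b8⊕b9⊕b10⊕b11⊕b12⊕b13⊕b14⊕b15⊕b24⊕b25⊕b26⊕b27⊕b28⊕b29⊕b30⊕b31 = 0⊕0⊕0⊕0⊕0⊕0⊕0⊕0⊕1⊕0⊕0⊕0⊕1⊕0⊕0⊕0 = 0
s16: b16⊕b17⊕b18⊕b19⊕b20⊕b21⊕b22⊕b23⊕b24⊕b25⊕b26⊕b27⊕b28⊕b29⊕b30⊕b31 = 1⊕1⊕0⊕0⊕1⊕1⊕1⊕0⊕1⊕0⊕0⊕0⊕1⊕0⊕0⊕0 = 1
Syndrome (s16...s1) = 10110 → position 22.
Flip bit 22: corrected codeword = 1000100000000001100110010001000
Data bits at positions 3,5,6,7,9,10,11,12,13,14,15,17,18,19,20,21,22,23,24,25,26,27,28,29,30,31: 01000000000100110010001000

01000000000100110010001000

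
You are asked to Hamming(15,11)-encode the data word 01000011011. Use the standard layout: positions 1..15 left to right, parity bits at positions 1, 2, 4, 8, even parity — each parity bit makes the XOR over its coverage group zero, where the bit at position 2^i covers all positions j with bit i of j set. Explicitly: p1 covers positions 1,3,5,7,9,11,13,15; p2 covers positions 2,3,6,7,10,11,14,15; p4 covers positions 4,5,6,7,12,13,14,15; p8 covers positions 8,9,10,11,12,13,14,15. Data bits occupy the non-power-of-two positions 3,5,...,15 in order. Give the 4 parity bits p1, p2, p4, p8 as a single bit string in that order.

Place data bits at non-power-of-two positions: b3=0, b5=1, b6=0, b7=0, b9=0, b10=0, b11=1, b12=1, b13=0, b14=1, b15=1.
p1 = XOR of data positions {3,5,7,9,11,13,15} = 0⊕1⊕0⊕0⊕1⊕0⊕1 = 1
p2 = XOR of data positions {3,6,7,10,11,14,15} = 0⊕0⊕0⊕0⊕1⊕1⊕1 = 1
p4 = XOR of data positions {5,6,7,12,13,14,15} = 1⊕0⊕0⊕1⊕0⊕1⊕1 = 0
p8 = XOR of data positions {9,10,11,12,13,14,15} = 0⊕0⊕1⊕1⊕0⊕1⊕1 = 0
Parity bits p1,p2,p4,p8 = 1100

1100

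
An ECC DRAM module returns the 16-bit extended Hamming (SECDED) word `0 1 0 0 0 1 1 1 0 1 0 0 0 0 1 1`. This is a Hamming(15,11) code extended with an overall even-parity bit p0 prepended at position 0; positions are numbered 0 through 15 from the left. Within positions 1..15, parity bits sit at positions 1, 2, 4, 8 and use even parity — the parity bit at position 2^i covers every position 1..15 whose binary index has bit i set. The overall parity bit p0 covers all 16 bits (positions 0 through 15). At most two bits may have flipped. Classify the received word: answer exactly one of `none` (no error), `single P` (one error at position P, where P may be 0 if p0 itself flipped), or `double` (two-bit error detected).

single 13

s1: b1⊕b3⊕b5⊕b7⊕b9⊕b11⊕b13⊕b15 = 1⊕0⊕1⊕1⊕1⊕0⊕0⊕1 = 1
s2: b2⊕b3⊕b6⊕b7⊕b10⊕b11⊕b14⊕b15 = 0⊕0⊕1⊕1⊕0⊕0⊕1⊕1 = 0
s4: b4⊕b5⊕b6⊕b7⊕b12⊕b13⊕b14⊕b15 = 0⊕1⊕1⊕1⊕0⊕0⊕1⊕1 = 1
s8: b8⊕b9⊕b10⊕b11⊕b12⊕b13⊕b14⊕b15 = 0⊕1⊕0⊕0⊕0⊕0⊕1⊕1 = 1
Syndrome (s8...s1) = 1101 → position 13.
Overall parity (XOR of all 16 bits, including p0): 0⊕1⊕0⊕0⊕0⊕1⊕1⊕1⊕0⊕1⊕0⊕0⊕0⊕0⊕1⊕1 = 1
Overall=1, syndrome position=13 → single-bit error at position 13.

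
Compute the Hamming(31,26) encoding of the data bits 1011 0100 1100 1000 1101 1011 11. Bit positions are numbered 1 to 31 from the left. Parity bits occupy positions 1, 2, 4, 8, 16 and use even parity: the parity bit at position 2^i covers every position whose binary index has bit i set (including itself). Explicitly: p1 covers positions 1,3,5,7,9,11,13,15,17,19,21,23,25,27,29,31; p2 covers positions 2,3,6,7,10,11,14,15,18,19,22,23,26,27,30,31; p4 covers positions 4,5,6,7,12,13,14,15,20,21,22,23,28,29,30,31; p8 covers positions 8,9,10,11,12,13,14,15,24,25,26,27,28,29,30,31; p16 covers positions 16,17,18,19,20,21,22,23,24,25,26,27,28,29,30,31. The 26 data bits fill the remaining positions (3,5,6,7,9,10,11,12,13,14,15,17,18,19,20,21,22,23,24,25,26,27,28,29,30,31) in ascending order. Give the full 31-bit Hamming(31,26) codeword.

1110011101001101010001101101111

Place data bits at non-power-of-two positions: b3=1, b5=0, b6=1, b7=1, b9=0, b10=1, b11=0, b12=0, b13=1, b14=1, b15=0, b17=0, b18=1, b19=0, b20=0, b21=0, b22=1, b23=1, b24=0, b25=1, b26=1, b27=0, b28=1, b29=1, b30=1, b31=1.
p1 = XOR of data positions {3,5,7,9,11,13,15,17,19,21,23,25,27,29,31} = 1⊕0⊕1⊕0⊕0⊕1⊕0⊕0⊕0⊕0⊕1⊕1⊕0⊕1⊕1 = 1
p2 = XOR of data positions {3,6,7,10,11,14,15,18,19,22,23,26,27,30,31} = 1⊕1⊕1⊕1⊕0⊕1⊕0⊕1⊕0⊕1⊕1⊕1⊕0⊕1⊕1 = 1
p4 = XOR of data positions {5,6,7,12,13,14,15,20,21,22,23,28,29,30,31} = 0⊕1⊕1⊕0⊕1⊕1⊕0⊕0⊕0⊕1⊕1⊕1⊕1⊕1⊕1 = 0
p8 = XOR of data positions {9,10,11,12,13,14,15,24,25,26,27,28,29,30,31} = 0⊕1⊕0⊕0⊕1⊕1⊕0⊕0⊕1⊕1⊕0⊕1⊕1⊕1⊕1 = 1
p16 = XOR of data positions {17,18,19,20,21,22,23,24,25,26,27,28,29,30,31} = 0⊕1⊕0⊕0⊕0⊕1⊕1⊕0⊕1⊕1⊕0⊕1⊕1⊕1⊕1 = 1
Codeword b1..b31 = 1110011101001101010001101101111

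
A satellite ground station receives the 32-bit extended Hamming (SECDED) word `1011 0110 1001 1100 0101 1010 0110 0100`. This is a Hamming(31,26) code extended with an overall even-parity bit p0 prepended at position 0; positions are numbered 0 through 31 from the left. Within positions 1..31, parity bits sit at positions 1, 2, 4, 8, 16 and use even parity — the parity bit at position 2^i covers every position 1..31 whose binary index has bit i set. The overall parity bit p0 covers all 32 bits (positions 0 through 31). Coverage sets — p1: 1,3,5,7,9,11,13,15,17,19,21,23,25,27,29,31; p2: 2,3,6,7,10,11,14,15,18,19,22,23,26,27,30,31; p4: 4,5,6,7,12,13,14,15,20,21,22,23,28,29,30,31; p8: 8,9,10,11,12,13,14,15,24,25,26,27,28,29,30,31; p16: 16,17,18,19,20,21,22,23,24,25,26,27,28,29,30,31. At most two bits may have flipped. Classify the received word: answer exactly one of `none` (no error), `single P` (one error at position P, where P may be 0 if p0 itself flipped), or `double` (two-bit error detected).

s1: b1⊕b3⊕b5⊕b7⊕b9⊕b11⊕b13⊕b15⊕b17⊕b19⊕b21⊕b23⊕b25⊕b27⊕b29⊕b31 = 0⊕1⊕1⊕0⊕0⊕1⊕1⊕0⊕1⊕1⊕0⊕0⊕1⊕0⊕1⊕0 = 0
s2: b2⊕b3⊕b6⊕b7⊕b10⊕b11⊕b14⊕b15⊕b18⊕b19⊕b22⊕b23⊕b26⊕b27⊕b30⊕b31 = 1⊕1⊕1⊕0⊕0⊕1⊕0⊕0⊕0⊕1⊕1⊕0⊕1⊕0⊕0⊕0 = 1
s4: b4⊕b5⊕b6⊕b7⊕b12⊕b13⊕b14⊕b15⊕b20⊕b21⊕b22⊕b23⊕b28⊕b29⊕b30⊕b31 = 0⊕1⊕1⊕0⊕1⊕1⊕0⊕0⊕1⊕0⊕1⊕0⊕0⊕1⊕0⊕0 = 1
s8: b8⊕b9⊕b10⊕b11⊕b12⊕b13⊕b14⊕b15⊕b24⊕b25⊕b26⊕b27⊕b28⊕b29⊕b30⊕b31 = 1⊕0⊕0⊕1⊕1⊕1⊕0⊕0⊕0⊕1⊕1⊕0⊕0⊕1⊕0⊕0 = 1
s16: b16⊕b17⊕b18⊕b19⊕b20⊕b21⊕b22⊕b23⊕b24⊕b25⊕b26⊕b27⊕b28⊕b29⊕b30⊕b31 = 0⊕1⊕0⊕1⊕1⊕0⊕1⊕0⊕0⊕1⊕1⊕0⊕0⊕1⊕0⊕0 = 1
Syndrome (s16...s1) = 11110 → position 30.
Overall parity (XOR of all 32 bits, including p0): 1⊕0⊕1⊕1⊕0⊕1⊕1⊕0⊕1⊕0⊕0⊕1⊕1⊕1⊕0⊕0⊕0⊕1⊕0⊕1⊕1⊕0⊕1⊕0⊕0⊕1⊕1⊕0⊕0⊕1⊕0⊕0 = 0
Overall=0, syndrome position=30 → double-bit error detected (uncorrectable).

double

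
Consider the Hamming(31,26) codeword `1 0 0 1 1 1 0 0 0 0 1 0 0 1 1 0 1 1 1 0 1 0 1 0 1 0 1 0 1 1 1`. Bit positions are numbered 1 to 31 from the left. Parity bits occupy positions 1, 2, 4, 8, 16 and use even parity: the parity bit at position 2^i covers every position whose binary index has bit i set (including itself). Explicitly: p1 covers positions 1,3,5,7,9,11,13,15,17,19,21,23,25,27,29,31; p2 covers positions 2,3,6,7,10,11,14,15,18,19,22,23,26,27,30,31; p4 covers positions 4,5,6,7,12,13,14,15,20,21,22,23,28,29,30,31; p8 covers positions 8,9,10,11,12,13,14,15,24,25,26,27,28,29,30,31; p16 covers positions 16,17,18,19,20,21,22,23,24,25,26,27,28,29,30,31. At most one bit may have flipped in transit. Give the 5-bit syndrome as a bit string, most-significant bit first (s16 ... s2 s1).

s1: b1⊕b3⊕b5⊕b7⊕b9⊕b11⊕b13⊕b15⊕b17⊕b19⊕b21⊕b23⊕b25⊕b27⊕b29⊕b31 = 1⊕0⊕1⊕0⊕0⊕1⊕0⊕1⊕1⊕1⊕1⊕1⊕1⊕1⊕1⊕1 = 0
s2: b2⊕b3⊕b6⊕b7⊕b10⊕b11⊕b14⊕b15⊕b18⊕b19⊕b22⊕b23⊕b26⊕b27⊕b30⊕b31 = 0⊕0⊕1⊕0⊕0⊕1⊕1⊕1⊕1⊕1⊕0⊕1⊕0⊕1⊕1⊕1 = 0
s4: b4⊕b5⊕b6⊕b7⊕b12⊕b13⊕b14⊕b15⊕b20⊕b21⊕b22⊕b23⊕b28⊕b29⊕b30⊕b31 = 1⊕1⊕1⊕0⊕0⊕0⊕1⊕1⊕0⊕1⊕0⊕1⊕0⊕1⊕1⊕1 = 0
s8: b8⊕b9⊕b10⊕b11⊕b12⊕b13⊕b14⊕b15⊕b24⊕b25⊕b26⊕b27⊕b28⊕b29⊕b30⊕b31 = 0⊕0⊕0⊕1⊕0⊕0⊕1⊕1⊕0⊕1⊕0⊕1⊕0⊕1⊕1⊕1 = 0
s16: b16⊕b17⊕b18⊕b19⊕b20⊕b21⊕b22⊕b23⊕b24⊕b25⊕b26⊕b27⊕b28⊕b29⊕b30⊕b31 = 0⊕1⊕1⊕1⊕0⊕1⊕0⊕1⊕0⊕1⊕0⊕1⊕0⊕1⊕1⊕1 = 0
Syndrome (s16...s1) = 00000 → position 0 (no error).

00000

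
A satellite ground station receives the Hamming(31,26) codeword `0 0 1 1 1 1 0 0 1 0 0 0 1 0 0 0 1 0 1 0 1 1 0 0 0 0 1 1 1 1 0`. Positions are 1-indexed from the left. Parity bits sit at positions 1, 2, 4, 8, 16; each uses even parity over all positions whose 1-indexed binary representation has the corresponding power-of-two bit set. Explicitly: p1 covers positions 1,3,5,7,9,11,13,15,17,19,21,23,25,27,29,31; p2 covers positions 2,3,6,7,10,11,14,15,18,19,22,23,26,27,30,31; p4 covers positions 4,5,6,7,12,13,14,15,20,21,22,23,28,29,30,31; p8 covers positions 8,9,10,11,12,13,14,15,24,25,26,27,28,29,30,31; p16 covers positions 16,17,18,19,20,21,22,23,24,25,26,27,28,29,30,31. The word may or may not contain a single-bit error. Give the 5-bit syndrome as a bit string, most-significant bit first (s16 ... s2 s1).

00101

s1: b1⊕b3⊕b5⊕b7⊕b9⊕b11⊕b13⊕b15⊕b17⊕b19⊕b21⊕b23⊕b25⊕b27⊕b29⊕b31 = 0⊕1⊕1⊕0⊕1⊕0⊕1⊕0⊕1⊕1⊕1⊕0⊕0⊕1⊕1⊕0 = 1
s2: b2⊕b3⊕b6⊕b7⊕b10⊕b11⊕b14⊕b15⊕b18⊕b19⊕b22⊕b23⊕b26⊕b27⊕b30⊕b31 = 0⊕1⊕1⊕0⊕0⊕0⊕0⊕0⊕0⊕1⊕1⊕0⊕0⊕1⊕1⊕0 = 0
s4: b4⊕b5⊕b6⊕b7⊕b12⊕b13⊕b14⊕b15⊕b20⊕b21⊕b22⊕b23⊕b28⊕b29⊕b30⊕b31 = 1⊕1⊕1⊕0⊕0⊕1⊕0⊕0⊕0⊕1⊕1⊕0⊕1⊕1⊕1⊕0 = 1
s8: b8⊕b9⊕b10⊕b11⊕b12⊕b13⊕b14⊕b15⊕b24⊕b25⊕b26⊕b27⊕b28⊕b29⊕b30⊕b31 = 0⊕1⊕0⊕0⊕0⊕1⊕0⊕0⊕0⊕0⊕0⊕1⊕1⊕1⊕1⊕0 = 0
s16: b16⊕b17⊕b18⊕b19⊕b20⊕b21⊕b22⊕b23⊕b24⊕b25⊕b26⊕b27⊕b28⊕b29⊕b30⊕b31 = 0⊕1⊕0⊕1⊕0⊕1⊕1⊕0⊕0⊕0⊕0⊕1⊕1⊕1⊕1⊕0 = 0
Syndrome (s16...s1) = 00101 → position 5.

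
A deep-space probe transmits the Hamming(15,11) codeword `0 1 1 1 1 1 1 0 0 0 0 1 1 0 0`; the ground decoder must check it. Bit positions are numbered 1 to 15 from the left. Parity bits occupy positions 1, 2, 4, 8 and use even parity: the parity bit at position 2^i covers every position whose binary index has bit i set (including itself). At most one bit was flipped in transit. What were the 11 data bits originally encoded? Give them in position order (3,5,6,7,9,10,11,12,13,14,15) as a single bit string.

11110001100

s1: b1⊕b3⊕b5⊕b7⊕b9⊕b11⊕b13⊕b15 = 0⊕1⊕1⊕1⊕0⊕0⊕1⊕0 = 0
s2: b2⊕b3⊕b6⊕b7⊕b10⊕b11⊕b14⊕b15 = 1⊕1⊕1⊕1⊕0⊕0⊕0⊕0 = 0
s4: b4⊕b5⊕b6⊕b7⊕b12⊕b13⊕b14⊕b15 = 1⊕1⊕1⊕1⊕1⊕1⊕0⊕0 = 0
s8: b8⊕b9⊕b10⊕b11⊕b12⊕b13⊕b14⊕b15 = 0⊕0⊕0⊕0⊕1⊕1⊕0⊕0 = 0
Syndrome (s8...s1) = 0000 → position 0 (no error).
No correction needed.
Data bits at positions 3,5,6,7,9,10,11,12,13,14,15: 11110001100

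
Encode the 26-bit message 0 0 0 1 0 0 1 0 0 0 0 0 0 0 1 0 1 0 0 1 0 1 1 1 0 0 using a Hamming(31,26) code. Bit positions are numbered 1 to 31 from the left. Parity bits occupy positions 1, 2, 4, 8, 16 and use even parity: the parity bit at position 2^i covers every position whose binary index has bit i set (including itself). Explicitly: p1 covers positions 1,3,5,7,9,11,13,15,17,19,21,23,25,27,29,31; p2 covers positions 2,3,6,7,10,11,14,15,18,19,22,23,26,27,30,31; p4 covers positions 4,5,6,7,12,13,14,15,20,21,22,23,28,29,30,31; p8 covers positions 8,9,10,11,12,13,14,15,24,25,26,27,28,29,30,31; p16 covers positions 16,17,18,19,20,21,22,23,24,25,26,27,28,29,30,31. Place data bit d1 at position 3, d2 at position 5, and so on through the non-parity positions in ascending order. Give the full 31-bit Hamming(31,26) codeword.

Place data bits at non-power-of-two positions: b3=0, b5=0, b6=0, b7=1, b9=0, b10=0, b11=1, b12=0, b13=0, b14=0, b15=0, b17=0, b18=0, b19=0, b20=1, b21=0, b22=1, b23=0, b24=0, b25=1, b26=0, b27=1, b28=1, b29=1, b30=0, b31=0.
p1 = XOR of data positions {3,5,7,9,11,13,15,17,19,21,23,25,27,29,31} = 0⊕0⊕1⊕0⊕1⊕0⊕0⊕0⊕0⊕0⊕0⊕1⊕1⊕1⊕0 = 1
p2 = XOR of data positions {3,6,7,10,11,14,15,18,19,22,23,26,27,30,31} = 0⊕0⊕1⊕0⊕1⊕0⊕0⊕0⊕0⊕1⊕0⊕0⊕1⊕0⊕0 = 0
p4 = XOR of data positions {5,6,7,12,13,14,15,20,21,22,23,28,29,30,31} = 0⊕0⊕1⊕0⊕0⊕0⊕0⊕1⊕0⊕1⊕0⊕1⊕1⊕0⊕0 = 1
p8 = XOR of data positions {9,10,11,12,13,14,15,24,25,26,27,28,29,30,31} = 0⊕0⊕1⊕0⊕0⊕0⊕0⊕0⊕1⊕0⊕1⊕1⊕1⊕0⊕0 = 1
p16 = XOR of data positions {17,18,19,20,21,22,23,24,25,26,27,28,29,30,31} = 0⊕0⊕0⊕1⊕0⊕1⊕0⊕0⊕1⊕0⊕1⊕1⊕1⊕0⊕0 = 0
Codeword b1..b31 = 1001001100100000000101001011100

1001001100100000000101001011100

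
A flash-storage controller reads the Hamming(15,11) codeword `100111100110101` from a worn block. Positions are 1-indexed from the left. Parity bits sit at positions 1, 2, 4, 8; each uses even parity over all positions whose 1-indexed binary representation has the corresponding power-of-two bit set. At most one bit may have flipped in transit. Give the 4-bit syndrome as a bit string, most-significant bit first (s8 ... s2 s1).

s1: b1⊕b3⊕b5⊕b7⊕b9⊕b11⊕b13⊕b15 = 1⊕0⊕1⊕1⊕0⊕1⊕1⊕1 = 0
s2: b2⊕b3⊕b6⊕b7⊕b10⊕b11⊕b14⊕b15 = 0⊕0⊕1⊕1⊕1⊕1⊕0⊕1 = 1
s4: b4⊕b5⊕b6⊕b7⊕b12⊕b13⊕b14⊕b15 = 1⊕1⊕1⊕1⊕0⊕1⊕0⊕1 = 0
s8: b8⊕b9⊕b10⊕b11⊕b12⊕b13⊕b14⊕b15 = 0⊕0⊕1⊕1⊕0⊕1⊕0⊕1 = 0
Syndrome (s8...s1) = 0010 → position 2.

0010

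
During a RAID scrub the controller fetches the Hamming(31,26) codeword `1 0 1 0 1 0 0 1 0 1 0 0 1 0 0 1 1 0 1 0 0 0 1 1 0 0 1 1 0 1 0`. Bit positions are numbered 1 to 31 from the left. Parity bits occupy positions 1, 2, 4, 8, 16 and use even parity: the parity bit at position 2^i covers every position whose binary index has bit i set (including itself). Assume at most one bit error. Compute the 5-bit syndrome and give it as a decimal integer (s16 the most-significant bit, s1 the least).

s1: b1⊕b3⊕b5⊕b7⊕b9⊕b11⊕b13⊕b15⊕b17⊕b19⊕b21⊕b23⊕b25⊕b27⊕b29⊕b31 = 1⊕1⊕1⊕0⊕0⊕0⊕1⊕0⊕1⊕1⊕0⊕1⊕0⊕1⊕0⊕0 = 0
s2: b2⊕b3⊕b6⊕b7⊕b10⊕b11⊕b14⊕b15⊕b18⊕b19⊕b22⊕b23⊕b26⊕b27⊕b30⊕b31 = 0⊕1⊕0⊕0⊕1⊕0⊕0⊕0⊕0⊕1⊕0⊕1⊕0⊕1⊕1⊕0 = 0
s4: b4⊕b5⊕b6⊕b7⊕b12⊕b13⊕b14⊕b15⊕b20⊕b21⊕b22⊕b23⊕b28⊕b29⊕b30⊕b31 = 0⊕1⊕0⊕0⊕0⊕1⊕0⊕0⊕0⊕0⊕0⊕1⊕1⊕0⊕1⊕0 = 1
s8: b8⊕b9⊕b10⊕b11⊕b12⊕b13⊕b14⊕b15⊕b24⊕b25⊕b26⊕b27⊕b28⊕b29⊕b30⊕b31 = 1⊕0⊕1⊕0⊕0⊕1⊕0⊕0⊕1⊕0⊕0⊕1⊕1⊕0⊕1⊕0 = 1
s16: b16⊕b17⊕b18⊕b19⊕b20⊕b21⊕b22⊕b23⊕b24⊕b25⊕b26⊕b27⊕b28⊕b29⊕b30⊕b31 = 1⊕1⊕0⊕1⊕0⊕0⊕0⊕1⊕1⊕0⊕0⊕1⊕1⊕0⊕1⊕0 = 0
Syndrome (s16...s1) = 01100 → position 12.

12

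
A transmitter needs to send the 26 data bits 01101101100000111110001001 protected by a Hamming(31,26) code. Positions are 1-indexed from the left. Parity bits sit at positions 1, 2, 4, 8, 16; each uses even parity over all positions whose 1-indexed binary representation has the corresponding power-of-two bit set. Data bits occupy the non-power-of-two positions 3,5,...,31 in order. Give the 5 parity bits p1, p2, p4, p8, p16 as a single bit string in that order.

Place data bits at non-power-of-two positions: b3=0, b5=1, b6=1, b7=0, b9=1, b10=1, b11=0, b12=1, b13=1, b14=0, b15=0, b17=0, b18=0, b19=0, b20=1, b21=1, b22=1, b23=1, b24=1, b25=0, b26=0, b27=0, b28=1, b29=0, b30=0, b31=1.
p1 = XOR of data positions {3,5,7,9,11,13,15,17,19,21,23,25,27,29,31} = 0⊕1⊕0⊕1⊕0⊕1⊕0⊕0⊕0⊕1⊕1⊕0⊕0⊕0⊕1 = 0
p2 = XOR of data positions {3,6,7,10,11,14,15,18,19,22,23,26,27,30,31} = 0⊕1⊕0⊕1⊕0⊕0⊕0⊕0⊕0⊕1⊕1⊕0⊕0⊕0⊕1 = 1
p4 = XOR of data positions {5,6,7,12,13,14,15,20,21,22,23,28,29,30,31} = 1⊕1⊕0⊕1⊕1⊕0⊕0⊕1⊕1⊕1⊕1⊕1⊕0⊕0⊕1 = 0
p8 = XOR of data positions {9,10,11,12,13,14,15,24,25,26,27,28,29,30,31} = 1⊕1⊕0⊕1⊕1⊕0⊕0⊕1⊕0⊕0⊕0⊕1⊕0⊕0⊕1 = 1
p16 = XOR of data positions {17,18,19,20,21,22,23,24,25,26,27,28,29,30,31} = 0⊕0⊕0⊕1⊕1⊕1⊕1⊕1⊕0⊕0⊕0⊕1⊕0⊕0⊕1 = 1
Parity bits p1,p2,p4,p8,p16 = 01011

01011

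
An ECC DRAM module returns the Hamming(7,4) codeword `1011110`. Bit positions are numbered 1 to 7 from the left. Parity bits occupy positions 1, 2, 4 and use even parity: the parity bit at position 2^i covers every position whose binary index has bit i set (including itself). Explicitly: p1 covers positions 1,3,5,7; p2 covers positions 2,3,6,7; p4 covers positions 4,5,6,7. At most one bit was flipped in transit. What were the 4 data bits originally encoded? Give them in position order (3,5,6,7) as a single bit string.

1010

s1: b1⊕b3⊕b5⊕b7 = 1⊕1⊕1⊕0 = 1
s2: b2⊕b3⊕b6⊕b7 = 0⊕1⊕1⊕0 = 0
s4: b4⊕b5⊕b6⊕b7 = 1⊕1⊕1⊕0 = 1
Syndrome (s4...s1) = 101 → position 5.
Flip bit 5: corrected codeword = 1011010
Data bits at positions 3,5,6,7: 1010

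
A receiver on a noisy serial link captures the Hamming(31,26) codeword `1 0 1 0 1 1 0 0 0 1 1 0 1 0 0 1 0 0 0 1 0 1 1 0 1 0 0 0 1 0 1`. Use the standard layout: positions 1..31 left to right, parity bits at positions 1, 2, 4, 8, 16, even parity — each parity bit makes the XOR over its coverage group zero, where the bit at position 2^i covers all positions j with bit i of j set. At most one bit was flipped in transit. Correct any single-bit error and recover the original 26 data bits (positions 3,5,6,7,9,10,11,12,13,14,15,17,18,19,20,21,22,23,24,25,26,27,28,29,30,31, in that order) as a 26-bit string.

11100110100001101101000101

s1: b1⊕b3⊕b5⊕b7⊕b9⊕b11⊕b13⊕b15⊕b17⊕b19⊕b21⊕b23⊕b25⊕b27⊕b29⊕b31 = 1⊕1⊕1⊕0⊕0⊕1⊕1⊕0⊕0⊕0⊕0⊕1⊕1⊕0⊕1⊕1 = 1
s2: b2⊕b3⊕b6⊕b7⊕b10⊕b11⊕b14⊕b15⊕b18⊕b19⊕b22⊕b23⊕b26⊕b27⊕b30⊕b31 = 0⊕1⊕1⊕0⊕1⊕1⊕0⊕0⊕0⊕0⊕1⊕1⊕0⊕0⊕0⊕1 = 1
s4: b4⊕b5⊕b6⊕b7⊕b12⊕b13⊕b14⊕b15⊕b20⊕b21⊕b22⊕b23⊕b28⊕b29⊕b30⊕b31 = 0⊕1⊕1⊕0⊕0⊕1⊕0⊕0⊕1⊕0⊕1⊕1⊕0⊕1⊕0⊕1 = 0
s8: b8⊕b9⊕b10⊕b11⊕b12⊕b13⊕b14⊕b15⊕b24⊕b25⊕b26⊕b27⊕b28⊕b29⊕b30⊕b31 = 0⊕0⊕1⊕1⊕0⊕1⊕0⊕0⊕0⊕1⊕0⊕0⊕0⊕1⊕0⊕1 = 0
s16: b16⊕b17⊕b18⊕b19⊕b20⊕b21⊕b22⊕b23⊕b24⊕b25⊕b26⊕b27⊕b28⊕b29⊕b30⊕b31 = 1⊕0⊕0⊕0⊕1⊕0⊕1⊕1⊕0⊕1⊕0⊕0⊕0⊕1⊕0⊕1 = 1
Syndrome (s16...s1) = 10011 → position 19.
Flip bit 19: corrected codeword = 1010110001101001001101101000101
Data bits at positions 3,5,6,7,9,10,11,12,13,14,15,17,18,19,20,21,22,23,24,25,26,27,28,29,30,31: 11100110100001101101000101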